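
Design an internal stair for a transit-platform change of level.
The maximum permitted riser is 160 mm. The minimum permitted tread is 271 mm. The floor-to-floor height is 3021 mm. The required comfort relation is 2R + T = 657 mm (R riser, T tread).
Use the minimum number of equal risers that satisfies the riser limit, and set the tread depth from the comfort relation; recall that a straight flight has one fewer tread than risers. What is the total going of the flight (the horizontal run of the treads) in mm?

3021 / 160 = 18.88, so 19 risers are needed.
R = 3021 ÷ 19 = 159 mm.
Tread T = 657 − 2 × 159 = 339 mm (≥ 271 mm).
Going = (19 − 1) × 339 = 6102 mm.

6102 mm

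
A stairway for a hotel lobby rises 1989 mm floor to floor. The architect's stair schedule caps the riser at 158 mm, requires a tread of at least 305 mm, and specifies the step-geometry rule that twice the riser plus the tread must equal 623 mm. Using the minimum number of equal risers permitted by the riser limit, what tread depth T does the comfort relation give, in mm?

317 mm

1989 / 158 = 12.59, so 13 risers are needed.
Riser R = 1989 / 13 = 153 mm, within the 158 mm limit.
From 2R + T = 623: T = 623 − 306 = 317 mm.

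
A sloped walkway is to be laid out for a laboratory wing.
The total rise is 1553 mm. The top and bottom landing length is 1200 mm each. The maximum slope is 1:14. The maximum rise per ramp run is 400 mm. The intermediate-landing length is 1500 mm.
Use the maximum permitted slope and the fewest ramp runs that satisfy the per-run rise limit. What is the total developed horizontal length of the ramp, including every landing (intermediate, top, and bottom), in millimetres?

28642 mm

At most 400 each: 1553/400 = 3.88, giving 4 ramp runs. That means 3 intermediate landings.
Ramp run (horizontal) at 1:14: 1553 × 14 = 21742 mm.
3 intermediate landings contribute 3 × 1500 = 4500 mm.
Top and bottom landings: 2 × 1200 = 2400 mm.
Total = 21742 + 4500 + 2400 = 28642 mm.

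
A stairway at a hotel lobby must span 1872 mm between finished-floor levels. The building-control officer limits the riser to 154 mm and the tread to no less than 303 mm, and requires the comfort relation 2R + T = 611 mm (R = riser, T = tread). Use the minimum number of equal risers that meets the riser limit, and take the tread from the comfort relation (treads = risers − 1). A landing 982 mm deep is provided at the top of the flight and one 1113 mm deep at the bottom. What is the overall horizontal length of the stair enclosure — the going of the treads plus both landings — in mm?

5971 mm

⌈1872/154⌉ = 13 risers.
Riser R = 1872 / 13 = 144 mm, within the 154 mm limit.
Tread T = 611 − 2 × 144 = 323 mm (≥ 303 mm).
13 risers give 12 treads; going = 12 × 323 = 3876 mm.
Add landings: 3876 + 982 + 1113 = 5971 mm.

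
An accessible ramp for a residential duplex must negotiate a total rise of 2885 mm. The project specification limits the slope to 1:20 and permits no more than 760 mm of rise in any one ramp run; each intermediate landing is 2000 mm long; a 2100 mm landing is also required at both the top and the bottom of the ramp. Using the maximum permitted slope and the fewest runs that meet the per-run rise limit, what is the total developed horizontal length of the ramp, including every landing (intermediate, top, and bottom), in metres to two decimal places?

2885 / 760 = 3.80, so 4 ramp runs are needed. That means 3 intermediate landings.
Ramp run (horizontal) at 1:20: 2885 × 20 = 57700 mm.
3 intermediate landings contribute 3 × 2000 = 6000 mm.
Top and bottom landings: 2 × 2100 = 4200 mm.
Total = 57700 + 6000 + 4200 = 67900 mm.
= 67.90 m.

67.90 m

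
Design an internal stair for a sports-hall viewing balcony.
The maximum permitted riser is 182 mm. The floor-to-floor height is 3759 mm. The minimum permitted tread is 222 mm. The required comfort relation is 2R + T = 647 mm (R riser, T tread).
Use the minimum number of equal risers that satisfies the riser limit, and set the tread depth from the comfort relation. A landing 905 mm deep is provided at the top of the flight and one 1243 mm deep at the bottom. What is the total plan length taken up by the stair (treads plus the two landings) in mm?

7928 mm

3759 / 182 = 20.654 → round up to 21 risers.
Riser R = 3759 / 21 = 179 mm, within the 182 mm limit.
T = 647 − 2·179 = 289 mm, which satisfies the 222 mm minimum.
Going = (21 − 1) × 289 = 5780 mm.
Add landings: 5780 + 905 + 1243 = 7928 mm.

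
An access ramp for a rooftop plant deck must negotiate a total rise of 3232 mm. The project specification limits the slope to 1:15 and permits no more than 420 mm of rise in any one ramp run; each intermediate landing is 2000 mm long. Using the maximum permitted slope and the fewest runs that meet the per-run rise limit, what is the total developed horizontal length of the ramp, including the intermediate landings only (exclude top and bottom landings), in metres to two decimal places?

3232 / 420 = 7.70, so 8 ramp runs are needed. That means 7 intermediate landings.
Horizontal run for 3232 mm of rise at 1:15 is 3232 × 15 = 48480 mm.
Intermediate landings: 7 × 2000 = 14000 mm.
Developed length = 48480 + 14000 = 62480 mm.
= 62.48 m.

62.48 m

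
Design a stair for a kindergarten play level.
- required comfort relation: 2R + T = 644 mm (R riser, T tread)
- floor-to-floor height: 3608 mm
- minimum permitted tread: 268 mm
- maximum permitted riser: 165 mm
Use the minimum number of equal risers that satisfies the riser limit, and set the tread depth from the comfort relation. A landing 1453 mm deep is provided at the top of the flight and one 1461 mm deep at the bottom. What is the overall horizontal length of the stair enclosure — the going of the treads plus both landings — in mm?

9550 mm

3608 / 165 = 21.87, so 22 risers are needed.
R = 3608 ÷ 22 = 164 mm.
Tread T = 644 − 2 × 164 = 316 mm (≥ 268 mm).
22 risers give 21 treads; going = 21 × 316 = 6636 mm.
Add landings: 6636 + 1453 + 1461 = 9550 mm.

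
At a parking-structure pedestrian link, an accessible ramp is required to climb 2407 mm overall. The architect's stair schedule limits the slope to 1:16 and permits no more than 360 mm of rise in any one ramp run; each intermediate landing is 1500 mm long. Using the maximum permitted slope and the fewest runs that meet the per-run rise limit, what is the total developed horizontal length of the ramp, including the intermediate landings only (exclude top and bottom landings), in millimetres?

47512 mm

2407 / 360 = 6.686 → round up to 7 ramp runs. That means 6 intermediate landings.
Horizontal run for 2407 mm of rise at 1:16 is 2407 × 16 = 38512 mm.
Intermediate landings: 6 × 1500 = 9000 mm.
Developed length = 38512 + 9000 = 47512 mm.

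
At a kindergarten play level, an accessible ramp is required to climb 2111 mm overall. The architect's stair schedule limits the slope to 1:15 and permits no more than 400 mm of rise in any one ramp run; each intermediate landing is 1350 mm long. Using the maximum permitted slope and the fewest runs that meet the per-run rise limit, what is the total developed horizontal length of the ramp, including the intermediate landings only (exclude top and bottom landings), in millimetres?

38415 mm

2111 / 400 = 5.28, so 6 ramp runs are needed. That means 5 intermediate landings.
Ramp run (horizontal) at 1:15: 2111 × 15 = 31665 mm.
5 intermediate landings contribute 5 × 1350 = 6750 mm.
Total developed length = 31665 + 6750 = 38415 mm.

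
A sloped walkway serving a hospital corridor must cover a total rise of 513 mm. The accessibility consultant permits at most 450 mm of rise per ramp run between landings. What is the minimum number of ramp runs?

2 runs

513 / 450 = 1.140 → round up to 2 ramp runs.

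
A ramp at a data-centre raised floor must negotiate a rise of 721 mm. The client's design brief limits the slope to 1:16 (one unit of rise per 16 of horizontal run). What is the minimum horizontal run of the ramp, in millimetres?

At 1:16 the run is 16 × 721 = 11536 mm.

11536 mm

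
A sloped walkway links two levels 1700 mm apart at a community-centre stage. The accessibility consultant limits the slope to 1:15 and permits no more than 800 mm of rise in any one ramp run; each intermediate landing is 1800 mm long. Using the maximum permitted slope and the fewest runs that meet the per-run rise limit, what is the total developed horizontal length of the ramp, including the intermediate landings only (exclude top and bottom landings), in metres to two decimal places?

⌈1700/800⌉ = 3 ramp runs. That means 2 intermediate landings.
Ramp run (horizontal) at 1:15: 1700 × 15 = 25500 mm.
2 intermediate landings contribute 2 × 1800 = 3600 mm.
Developed length = 25500 + 3600 = 29100 mm.
= 29.10 m.

29.10 m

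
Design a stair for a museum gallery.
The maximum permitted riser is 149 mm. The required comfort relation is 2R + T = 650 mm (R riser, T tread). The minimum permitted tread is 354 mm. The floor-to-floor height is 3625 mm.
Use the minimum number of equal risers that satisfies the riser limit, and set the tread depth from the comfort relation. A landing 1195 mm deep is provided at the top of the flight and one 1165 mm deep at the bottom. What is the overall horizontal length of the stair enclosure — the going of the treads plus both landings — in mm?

11000 mm

3625 / 149 = 24.33, so 25 risers are needed.
Riser R = 3625 / 25 = 145 mm, within the 149 mm limit.
Tread T = 650 − 2 × 145 = 360 mm (≥ 354 mm).
Going = (25 − 1) × 360 = 8640 mm.
Enclosure = 8640 + 1195 + 1165 = 11000 mm.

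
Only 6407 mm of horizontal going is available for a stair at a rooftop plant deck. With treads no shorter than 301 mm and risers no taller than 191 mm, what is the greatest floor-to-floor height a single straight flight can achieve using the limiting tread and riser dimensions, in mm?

6407 / 301 = 21.29, so 21 treads fit.
Risers = treads + 1 = 22.
Maximum height = 22 × 191 = 4202 mm.

4202 mm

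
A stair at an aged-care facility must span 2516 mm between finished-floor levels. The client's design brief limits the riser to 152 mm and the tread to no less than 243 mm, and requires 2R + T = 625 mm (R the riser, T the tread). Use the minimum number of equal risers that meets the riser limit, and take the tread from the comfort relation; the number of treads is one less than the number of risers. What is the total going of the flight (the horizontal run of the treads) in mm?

⌈2516/152⌉ = 17 risers.
Riser R = 2516 / 17 = 148 mm, within the 152 mm limit.
Tread T = 625 − 2 × 148 = 329 mm (≥ 243 mm).
17 risers give 16 treads; going = 16 × 329 = 5264 mm.

5264 mm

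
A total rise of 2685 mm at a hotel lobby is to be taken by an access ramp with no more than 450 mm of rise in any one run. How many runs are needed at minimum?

6 runs

2685 / 450 = 5.967 → round up to 6 ramp runs.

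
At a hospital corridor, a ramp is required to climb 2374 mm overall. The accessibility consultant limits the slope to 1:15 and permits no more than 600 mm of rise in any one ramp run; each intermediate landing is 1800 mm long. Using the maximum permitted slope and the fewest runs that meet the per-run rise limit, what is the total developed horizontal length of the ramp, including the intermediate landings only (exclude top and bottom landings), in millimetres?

At most 600 each: 2374/600 = 3.96, giving 4 ramp runs. That means 3 intermediate landings.
Horizontal run for 2374 mm of rise at 1:15 is 2374 × 15 = 35610 mm.
3 intermediate landings contribute 3 × 1800 = 5400 mm.
Total developed length = 35610 + 5400 = 41010 mm.

41010 mm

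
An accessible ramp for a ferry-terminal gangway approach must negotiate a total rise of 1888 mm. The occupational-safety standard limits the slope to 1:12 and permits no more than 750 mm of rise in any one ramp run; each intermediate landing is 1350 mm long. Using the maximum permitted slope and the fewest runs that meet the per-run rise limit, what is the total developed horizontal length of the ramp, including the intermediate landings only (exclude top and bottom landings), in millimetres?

25356 mm

1888 / 750 = 2.52, so 3 ramp runs are needed. That means 2 intermediate landings.
Ramp run (horizontal) at 1:12: 1888 × 12 = 22656 mm.
2 intermediate landings contribute 2 × 1350 = 2700 mm.
Developed length = 22656 + 2700 = 25356 mm.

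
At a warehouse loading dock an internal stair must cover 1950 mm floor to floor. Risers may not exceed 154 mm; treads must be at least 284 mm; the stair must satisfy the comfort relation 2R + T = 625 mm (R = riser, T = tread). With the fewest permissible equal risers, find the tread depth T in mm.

325 mm

1950 / 154 = 12.662 → round up to 13 risers.
Riser R = 1950 / 13 = 150 mm, within the 154 mm limit.
T = 625 − 2·150 = 325 mm, which satisfies the 284 mm minimum.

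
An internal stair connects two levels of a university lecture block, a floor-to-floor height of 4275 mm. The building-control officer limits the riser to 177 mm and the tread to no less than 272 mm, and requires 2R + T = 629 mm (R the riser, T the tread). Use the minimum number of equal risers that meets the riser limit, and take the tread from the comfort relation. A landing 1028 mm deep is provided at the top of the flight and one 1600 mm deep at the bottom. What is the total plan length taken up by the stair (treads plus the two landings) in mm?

⌈4275/177⌉ = 25 risers.
Each riser is 4275/25 = 171 mm (≤ 177 mm).
T = 629 − 2·171 = 287 mm, which satisfies the 272 mm minimum.
25 risers give 24 treads; going = 24 × 287 = 6888 mm.
Enclosure = 6888 + 1028 + 1600 = 9516 mm.

9516 mm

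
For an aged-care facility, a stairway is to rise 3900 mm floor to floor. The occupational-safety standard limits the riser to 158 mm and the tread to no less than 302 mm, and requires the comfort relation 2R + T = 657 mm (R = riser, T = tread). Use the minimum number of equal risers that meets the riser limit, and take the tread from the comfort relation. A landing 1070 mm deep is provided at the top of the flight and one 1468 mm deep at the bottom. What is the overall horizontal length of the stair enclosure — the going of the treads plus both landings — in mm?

10818 mm

3900 / 158 = 24.68, so 25 risers are needed.
R = 3900 ÷ 25 = 156 mm.
From 2R + T = 657: T = 657 − 312 = 345 mm.
Treads = 25 − 1 = 24; going = 24 × 345 = 8280 mm.
Add landings: 8280 + 1070 + 1468 = 10818 mm.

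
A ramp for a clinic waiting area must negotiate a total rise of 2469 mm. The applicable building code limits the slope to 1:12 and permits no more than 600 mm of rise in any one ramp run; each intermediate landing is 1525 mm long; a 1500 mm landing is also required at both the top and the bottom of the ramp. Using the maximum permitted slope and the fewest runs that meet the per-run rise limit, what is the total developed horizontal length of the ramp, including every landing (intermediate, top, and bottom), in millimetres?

38728 mm

2469 / 600 = 4.12, so 5 ramp runs are needed. That means 4 intermediate landings.
Ramp run (horizontal) at 1:12: 2469 × 12 = 29628 mm.
Intermediate landings: 4 × 1525 = 6100 mm.
Top and bottom landings: 2 × 1500 = 3000 mm.
Total = 29628 + 6100 + 3000 = 38728 mm.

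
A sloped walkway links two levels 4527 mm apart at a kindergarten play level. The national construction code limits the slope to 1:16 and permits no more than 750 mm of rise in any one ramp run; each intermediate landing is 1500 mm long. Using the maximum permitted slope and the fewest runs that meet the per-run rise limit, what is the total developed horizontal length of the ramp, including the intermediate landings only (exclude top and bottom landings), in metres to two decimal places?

81.43 m

⌈4527/750⌉ = 7 ramp runs. That means 6 intermediate landings.
Horizontal run for 4527 mm of rise at 1:16 is 4527 × 16 = 72432 mm.
Intermediate landings: 6 × 1500 = 9000 mm.
Developed length = 72432 + 9000 = 81432 mm.
= 81.43 m.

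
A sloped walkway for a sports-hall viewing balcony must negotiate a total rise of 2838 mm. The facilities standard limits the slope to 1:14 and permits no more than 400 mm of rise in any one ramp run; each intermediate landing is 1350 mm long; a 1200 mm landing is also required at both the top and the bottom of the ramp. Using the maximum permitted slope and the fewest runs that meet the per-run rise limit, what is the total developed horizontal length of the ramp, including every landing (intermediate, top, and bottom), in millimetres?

51582 mm

2838 / 400 = 7.09, so 8 ramp runs are needed. That means 7 intermediate landings.
Horizontal run for 2838 mm of rise at 1:14 is 2838 × 14 = 39732 mm.
7 intermediate landings contribute 7 × 1350 = 9450 mm.
Top and bottom landings: 2 × 1200 = 2400 mm.
Total = 39732 + 9450 + 2400 = 51582 mm.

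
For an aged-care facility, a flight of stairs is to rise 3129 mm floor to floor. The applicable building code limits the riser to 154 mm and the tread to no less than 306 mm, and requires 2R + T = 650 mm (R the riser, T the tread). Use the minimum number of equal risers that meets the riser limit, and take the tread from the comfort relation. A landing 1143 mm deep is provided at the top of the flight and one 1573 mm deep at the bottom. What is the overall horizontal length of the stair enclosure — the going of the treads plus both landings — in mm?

3129 / 154 = 20.318 → round up to 21 risers.
Each riser is 3129/21 = 149 mm (≤ 154 mm).
T = 650 − 2·149 = 352 mm, which satisfies the 306 mm minimum.
Going = (21 − 1) × 352 = 7040 mm.
Add landings: 7040 + 1143 + 1573 = 9756 mm.

9756 mm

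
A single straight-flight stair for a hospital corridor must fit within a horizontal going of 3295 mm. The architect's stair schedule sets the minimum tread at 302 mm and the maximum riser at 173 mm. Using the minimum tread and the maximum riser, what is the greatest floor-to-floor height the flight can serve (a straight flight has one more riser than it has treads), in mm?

3295 / 302 = 10.91, so 10 treads fit.
Risers = treads + 1 = 11.
Maximum height = 11 × 173 = 1903 mm.

1903 mm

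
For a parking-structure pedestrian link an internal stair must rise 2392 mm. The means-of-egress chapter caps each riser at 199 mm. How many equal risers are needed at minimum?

13 risers

At most 199 each: 2392/199 = 12.02, giving 13 risers.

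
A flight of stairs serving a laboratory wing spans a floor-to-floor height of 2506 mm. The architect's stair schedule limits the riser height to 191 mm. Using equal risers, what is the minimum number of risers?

At most 191 each: 2506/191 = 13.12, giving 14 risers.

14 risers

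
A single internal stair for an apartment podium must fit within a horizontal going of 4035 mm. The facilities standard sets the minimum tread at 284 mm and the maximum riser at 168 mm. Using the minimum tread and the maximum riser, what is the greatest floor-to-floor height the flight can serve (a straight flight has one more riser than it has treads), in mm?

2520 mm

Treads that fit: ⌊4035 / 284⌋ = 14.
Risers = treads + 1 = 15.
Maximum height = 15 × 168 = 2520 mm.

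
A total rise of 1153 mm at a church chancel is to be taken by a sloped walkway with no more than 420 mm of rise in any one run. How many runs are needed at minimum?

3 runs

1153 / 420 = 2.75, so 3 ramp runs are needed.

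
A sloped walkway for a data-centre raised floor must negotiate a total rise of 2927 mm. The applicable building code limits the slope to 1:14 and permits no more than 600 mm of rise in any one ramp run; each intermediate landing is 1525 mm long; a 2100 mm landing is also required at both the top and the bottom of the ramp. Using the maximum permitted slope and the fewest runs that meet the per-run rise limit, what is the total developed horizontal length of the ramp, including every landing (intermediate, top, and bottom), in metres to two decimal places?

At most 600 each: 2927/600 = 4.88, giving 5 ramp runs. That means 4 intermediate landings.
Horizontal run for 2927 mm of rise at 1:14 is 2927 × 14 = 40978 mm.
Intermediate landings: 4 × 1525 = 6100 mm.
Top and bottom landings: 2 × 2100 = 4200 mm.
Total = 40978 + 6100 + 4200 = 51278 mm.
= 51.28 m.

51.28 m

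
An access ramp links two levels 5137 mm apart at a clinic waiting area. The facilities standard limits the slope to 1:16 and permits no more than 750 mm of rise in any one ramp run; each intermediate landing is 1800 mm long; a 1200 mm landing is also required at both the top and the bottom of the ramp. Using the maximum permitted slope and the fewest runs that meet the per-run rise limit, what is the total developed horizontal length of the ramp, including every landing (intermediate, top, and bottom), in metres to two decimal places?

⌈5137/750⌉ = 7 ramp runs. That means 6 intermediate landings.
Ramp run (horizontal) at 1:16: 5137 × 16 = 82192 mm.
6 intermediate landings contribute 6 × 1800 = 10800 mm.
Top and bottom landings: 2 × 1200 = 2400 mm.
Total = 82192 + 10800 + 2400 = 95392 mm.
= 95.39 m.

95.39 m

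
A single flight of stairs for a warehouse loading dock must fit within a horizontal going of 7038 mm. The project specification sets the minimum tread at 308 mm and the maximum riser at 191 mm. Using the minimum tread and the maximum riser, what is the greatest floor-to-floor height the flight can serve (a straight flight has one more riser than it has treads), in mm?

Treads that fit: ⌊7038 / 308⌋ = 22.
Risers = treads + 1 = 23.
Maximum height = 23 × 191 = 4393 mm.

4393 mm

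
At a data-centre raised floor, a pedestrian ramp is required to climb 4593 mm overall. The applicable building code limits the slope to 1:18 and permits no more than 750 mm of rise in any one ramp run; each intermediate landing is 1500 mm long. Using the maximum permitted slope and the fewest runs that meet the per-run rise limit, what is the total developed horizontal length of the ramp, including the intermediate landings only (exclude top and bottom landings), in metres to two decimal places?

91.67 m

4593 / 750 = 6.12, so 7 ramp runs are needed. That means 6 intermediate landings.
Horizontal run for 4593 mm of rise at 1:18 is 4593 × 18 = 82674 mm.
Intermediate landings: 6 × 1500 = 9000 mm.
Developed length = 82674 + 9000 = 91674 mm.
= 91.67 m.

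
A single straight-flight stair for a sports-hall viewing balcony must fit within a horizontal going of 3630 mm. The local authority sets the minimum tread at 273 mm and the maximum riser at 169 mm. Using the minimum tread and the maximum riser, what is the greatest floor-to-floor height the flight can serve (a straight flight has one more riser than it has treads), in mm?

Treads that fit: ⌊3630 / 273⌋ = 13.
Risers = treads + 1 = 14.
Maximum height = 14 × 169 = 2366 mm.

2366 mm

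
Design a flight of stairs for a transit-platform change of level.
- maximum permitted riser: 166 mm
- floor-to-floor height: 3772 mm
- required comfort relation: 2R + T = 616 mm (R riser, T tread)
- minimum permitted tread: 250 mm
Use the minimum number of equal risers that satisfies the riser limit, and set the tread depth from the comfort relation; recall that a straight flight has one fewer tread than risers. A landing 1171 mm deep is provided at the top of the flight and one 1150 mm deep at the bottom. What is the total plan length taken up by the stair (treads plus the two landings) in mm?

At most 166 each: 3772/166 = 22.72, giving 23 risers.
R = 3772 ÷ 23 = 164 mm.
Tread T = 616 − 2 × 164 = 288 mm (≥ 250 mm).
23 risers give 22 treads; going = 22 × 288 = 6336 mm.
Add landings: 6336 + 1171 + 1150 = 8657 mm.

8657 mm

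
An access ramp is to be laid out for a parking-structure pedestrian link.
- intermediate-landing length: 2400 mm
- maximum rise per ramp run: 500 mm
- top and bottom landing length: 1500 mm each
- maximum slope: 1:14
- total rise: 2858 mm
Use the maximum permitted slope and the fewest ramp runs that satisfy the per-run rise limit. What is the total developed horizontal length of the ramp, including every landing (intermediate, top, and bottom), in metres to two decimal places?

55.01 m

2858 / 500 = 5.716 → round up to 6 ramp runs. That means 5 intermediate landings.
Ramp run (horizontal) at 1:14: 2858 × 14 = 40012 mm.
5 intermediate landings contribute 5 × 2400 = 12000 mm.
Top and bottom landings: 2 × 1500 = 3000 mm.
Total = 40012 + 12000 + 3000 = 55012 mm.
= 55.01 m.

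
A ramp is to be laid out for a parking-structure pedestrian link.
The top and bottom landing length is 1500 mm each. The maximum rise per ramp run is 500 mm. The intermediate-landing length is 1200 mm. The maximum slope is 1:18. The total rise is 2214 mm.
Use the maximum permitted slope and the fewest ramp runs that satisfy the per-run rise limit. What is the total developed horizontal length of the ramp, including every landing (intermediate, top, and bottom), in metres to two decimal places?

47.65 m

2214 / 500 = 4.43, so 5 ramp runs are needed. That means 4 intermediate landings.
Ramp run (horizontal) at 1:18: 2214 × 18 = 39852 mm.
4 intermediate landings contribute 4 × 1200 = 4800 mm.
Top and bottom landings: 2 × 1500 = 3000 mm.
Total = 39852 + 4800 + 3000 = 47652 mm.
= 47.65 m.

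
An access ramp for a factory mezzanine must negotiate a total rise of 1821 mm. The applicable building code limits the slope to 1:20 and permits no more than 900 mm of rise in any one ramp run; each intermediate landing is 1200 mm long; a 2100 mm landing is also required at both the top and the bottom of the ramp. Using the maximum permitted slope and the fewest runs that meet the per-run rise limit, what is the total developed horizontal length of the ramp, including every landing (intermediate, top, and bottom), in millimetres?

1821 / 900 = 2.02, so 3 ramp runs are needed. That means 2 intermediate landings.
Ramp run (horizontal) at 1:20: 1821 × 20 = 36420 mm.
2 intermediate landings contribute 2 × 1200 = 2400 mm.
Top and bottom landings: 2 × 2100 = 4200 mm.
Total = 36420 + 2400 + 4200 = 43020 mm.

43020 mm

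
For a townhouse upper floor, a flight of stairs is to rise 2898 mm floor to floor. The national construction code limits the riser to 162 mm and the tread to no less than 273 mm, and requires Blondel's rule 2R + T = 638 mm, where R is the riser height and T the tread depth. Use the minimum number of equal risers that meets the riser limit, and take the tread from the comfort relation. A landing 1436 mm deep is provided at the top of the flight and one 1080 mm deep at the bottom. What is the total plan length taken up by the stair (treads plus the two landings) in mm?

At most 162 each: 2898/162 = 17.89, giving 18 risers.
Each riser is 2898/18 = 161 mm (≤ 162 mm).
From 2R + T = 638: T = 638 − 322 = 316 mm.
18 risers give 17 treads; going = 17 × 316 = 5372 mm.
Add landings: 5372 + 1436 + 1080 = 7888 mm.

7888 mm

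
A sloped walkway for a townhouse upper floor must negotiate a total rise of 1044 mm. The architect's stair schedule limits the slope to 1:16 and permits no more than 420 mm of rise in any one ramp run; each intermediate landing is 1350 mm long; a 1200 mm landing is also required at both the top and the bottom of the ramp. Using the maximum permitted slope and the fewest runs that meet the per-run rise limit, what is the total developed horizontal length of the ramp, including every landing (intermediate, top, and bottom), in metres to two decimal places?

1044 / 420 = 2.49, so 3 ramp runs are needed. That means 2 intermediate landings.
Horizontal run for 1044 mm of rise at 1:16 is 1044 × 16 = 16704 mm.
2 intermediate landings contribute 2 × 1350 = 2700 mm.
Top and bottom landings: 2 × 1200 = 2400 mm.
Total = 16704 + 2700 + 2400 = 21804 mm.
= 21.80 m.

21.80 m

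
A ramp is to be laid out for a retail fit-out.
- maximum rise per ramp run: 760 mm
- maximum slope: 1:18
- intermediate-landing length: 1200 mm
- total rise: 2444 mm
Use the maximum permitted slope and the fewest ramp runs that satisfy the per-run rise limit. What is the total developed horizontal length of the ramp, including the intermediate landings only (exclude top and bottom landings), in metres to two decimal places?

At most 760 each: 2444/760 = 3.22, giving 4 ramp runs. That means 3 intermediate landings.
Ramp run (horizontal) at 1:18: 2444 × 18 = 43992 mm.
3 intermediate landings contribute 3 × 1200 = 3600 mm.
Total developed length = 43992 + 3600 = 47592 mm.
= 47.59 m.

47.59 m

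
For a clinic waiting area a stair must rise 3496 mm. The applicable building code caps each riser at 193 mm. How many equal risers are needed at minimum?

19 risers

⌈3496/193⌉ = 19 risers.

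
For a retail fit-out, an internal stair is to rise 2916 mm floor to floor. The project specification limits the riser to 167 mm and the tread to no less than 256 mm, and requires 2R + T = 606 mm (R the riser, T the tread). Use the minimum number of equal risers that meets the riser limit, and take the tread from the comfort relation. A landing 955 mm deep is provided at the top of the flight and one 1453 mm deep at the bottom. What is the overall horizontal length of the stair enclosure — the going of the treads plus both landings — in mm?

2916 / 167 = 17.46, so 18 risers are needed.
Each riser is 2916/18 = 162 mm (≤ 167 mm).
From 2R + T = 606: T = 606 − 324 = 282 mm.
Treads = 18 − 1 = 17; going = 17 × 282 = 4794 mm.
Enclosure = 4794 + 955 + 1453 = 7202 mm.

7202 mm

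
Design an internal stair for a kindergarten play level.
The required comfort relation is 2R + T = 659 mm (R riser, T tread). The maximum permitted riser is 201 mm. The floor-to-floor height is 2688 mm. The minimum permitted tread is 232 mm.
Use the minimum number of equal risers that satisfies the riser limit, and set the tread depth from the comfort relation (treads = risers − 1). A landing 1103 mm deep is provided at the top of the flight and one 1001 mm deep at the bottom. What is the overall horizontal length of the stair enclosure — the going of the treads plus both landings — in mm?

5679 mm

At most 201 each: 2688/201 = 13.37, giving 14 risers.
Riser R = 2688 / 14 = 192 mm, within the 201 mm limit.
T = 659 − 2·192 = 275 mm, which satisfies the 232 mm minimum.
14 risers give 13 treads; going = 13 × 275 = 3575 mm.
Add landings: 3575 + 1103 + 1001 = 5679 mm.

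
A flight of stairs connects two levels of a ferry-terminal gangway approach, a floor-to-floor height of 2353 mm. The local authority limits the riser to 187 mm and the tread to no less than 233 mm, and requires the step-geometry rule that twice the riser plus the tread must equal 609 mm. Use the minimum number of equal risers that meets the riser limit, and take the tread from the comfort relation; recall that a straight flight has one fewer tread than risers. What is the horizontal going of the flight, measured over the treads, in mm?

2964 mm

⌈2353/187⌉ = 13 risers.
Riser R = 2353 / 13 = 181 mm, within the 187 mm limit.
From 2R + T = 609: T = 609 − 362 = 247 mm.
Going = (13 − 1) × 247 = 2964 mm.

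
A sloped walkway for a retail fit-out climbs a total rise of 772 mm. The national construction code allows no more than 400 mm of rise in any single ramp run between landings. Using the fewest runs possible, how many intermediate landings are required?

1 intermediate landings

772 / 400 = 1.930 → round up to 2 ramp runs.
2 runs are separated by 1 intermediate landings.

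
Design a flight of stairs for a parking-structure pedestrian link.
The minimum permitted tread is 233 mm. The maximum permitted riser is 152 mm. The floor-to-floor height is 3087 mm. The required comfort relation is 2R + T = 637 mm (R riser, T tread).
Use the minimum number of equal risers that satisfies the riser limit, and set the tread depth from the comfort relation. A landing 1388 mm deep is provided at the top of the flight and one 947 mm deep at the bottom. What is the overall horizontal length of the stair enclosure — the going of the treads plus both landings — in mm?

9195 mm

3087 / 152 = 20.309 → round up to 21 risers.
R = 3087 ÷ 21 = 147 mm.
Tread T = 637 − 2 × 147 = 343 mm (≥ 233 mm).
Treads = 21 − 1 = 20; going = 20 × 343 = 6860 mm.
Add landings: 6860 + 1388 + 947 = 9195 mm.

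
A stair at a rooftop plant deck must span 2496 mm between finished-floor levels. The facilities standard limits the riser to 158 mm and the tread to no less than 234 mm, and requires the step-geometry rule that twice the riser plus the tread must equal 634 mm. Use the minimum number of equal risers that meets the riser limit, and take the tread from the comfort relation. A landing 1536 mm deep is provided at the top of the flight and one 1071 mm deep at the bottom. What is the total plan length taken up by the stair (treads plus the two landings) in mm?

⌈2496/158⌉ = 16 risers.
Each riser is 2496/16 = 156 mm (≤ 158 mm).
From 2R + T = 634: T = 634 − 312 = 322 mm.
16 risers give 15 treads; going = 15 × 322 = 4830 mm.
Add landings: 4830 + 1536 + 1071 = 7437 mm.

7437 mm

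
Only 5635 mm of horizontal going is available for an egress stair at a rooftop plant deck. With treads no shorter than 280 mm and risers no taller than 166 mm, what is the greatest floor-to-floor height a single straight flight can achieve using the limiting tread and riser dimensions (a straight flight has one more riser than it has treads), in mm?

5635 / 280 = 20.12, so 20 treads fit.
Risers = treads + 1 = 21.
Maximum height = 21 × 166 = 3486 mm.

3486 mm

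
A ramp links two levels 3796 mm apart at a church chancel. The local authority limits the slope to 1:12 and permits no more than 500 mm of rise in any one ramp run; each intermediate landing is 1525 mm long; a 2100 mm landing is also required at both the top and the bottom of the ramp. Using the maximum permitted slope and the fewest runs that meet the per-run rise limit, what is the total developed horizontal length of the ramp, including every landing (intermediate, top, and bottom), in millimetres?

60427 mm

At most 500 each: 3796/500 = 7.59, giving 8 ramp runs. That means 7 intermediate landings.
Horizontal run for 3796 mm of rise at 1:12 is 3796 × 12 = 45552 mm.
Intermediate landings: 7 × 1525 = 10675 mm.
Top and bottom landings: 2 × 2100 = 4200 mm.
Total = 45552 + 10675 + 4200 = 60427 mm.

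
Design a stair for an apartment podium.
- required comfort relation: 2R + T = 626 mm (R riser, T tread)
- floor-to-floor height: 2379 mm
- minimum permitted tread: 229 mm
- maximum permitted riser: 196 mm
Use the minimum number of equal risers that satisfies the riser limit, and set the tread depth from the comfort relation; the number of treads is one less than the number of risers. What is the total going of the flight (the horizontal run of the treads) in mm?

At most 196 each: 2379/196 = 12.14, giving 13 risers.
R = 2379 ÷ 13 = 183 mm.
From 2R + T = 626: T = 626 − 366 = 260 mm.
13 risers give 12 treads; going = 12 × 260 = 3120 mm.

3120 mm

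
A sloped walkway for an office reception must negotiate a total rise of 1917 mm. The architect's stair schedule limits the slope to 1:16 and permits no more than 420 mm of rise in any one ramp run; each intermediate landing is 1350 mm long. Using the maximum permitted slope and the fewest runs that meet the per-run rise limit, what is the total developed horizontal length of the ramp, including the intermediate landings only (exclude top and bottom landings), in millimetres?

1917 / 420 = 4.564 → round up to 5 ramp runs. That means 4 intermediate landings.
Ramp run (horizontal) at 1:16: 1917 × 16 = 30672 mm.
Intermediate landings: 4 × 1350 = 5400 mm.
Developed length = 30672 + 5400 = 36072 mm.

36072 mm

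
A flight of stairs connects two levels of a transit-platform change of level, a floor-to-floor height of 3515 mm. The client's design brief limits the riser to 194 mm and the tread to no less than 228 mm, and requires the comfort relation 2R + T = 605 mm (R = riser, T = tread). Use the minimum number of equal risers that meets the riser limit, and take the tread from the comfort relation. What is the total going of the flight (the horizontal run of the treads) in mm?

4230 mm

At most 194 each: 3515/194 = 18.12, giving 19 risers.
R = 3515 ÷ 19 = 185 mm.
T = 605 − 2·185 = 235 mm, which satisfies the 228 mm minimum.
19 risers give 18 treads; going = 18 × 235 = 4230 mm.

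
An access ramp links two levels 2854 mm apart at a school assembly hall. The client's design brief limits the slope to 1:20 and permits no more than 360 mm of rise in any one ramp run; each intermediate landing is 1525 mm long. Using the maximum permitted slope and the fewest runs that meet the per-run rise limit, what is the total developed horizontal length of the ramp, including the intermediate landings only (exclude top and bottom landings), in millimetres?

67755 mm

2854 / 360 = 7.928 → round up to 8 ramp runs. That means 7 intermediate landings.
Ramp run (horizontal) at 1:20: 2854 × 20 = 57080 mm.
7 intermediate landings contribute 7 × 1525 = 10675 mm.
Developed length = 57080 + 10675 = 67755 mm.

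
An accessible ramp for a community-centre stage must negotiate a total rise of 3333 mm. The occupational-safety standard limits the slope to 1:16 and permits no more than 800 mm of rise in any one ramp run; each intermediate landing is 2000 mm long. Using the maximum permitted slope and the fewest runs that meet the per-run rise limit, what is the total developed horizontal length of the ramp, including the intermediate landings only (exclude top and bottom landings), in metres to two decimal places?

61.33 m

⌈3333/800⌉ = 5 ramp runs. That means 4 intermediate landings.
Horizontal run for 3333 mm of rise at 1:16 is 3333 × 16 = 53328 mm.
Intermediate landings: 4 × 2000 = 8000 mm.
Total developed length = 53328 + 8000 = 61328 mm.
= 61.33 m.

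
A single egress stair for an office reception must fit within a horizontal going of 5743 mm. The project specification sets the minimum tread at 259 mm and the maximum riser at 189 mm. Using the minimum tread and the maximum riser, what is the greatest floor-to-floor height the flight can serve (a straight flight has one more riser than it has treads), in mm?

5743 / 259 = 22.17, so 22 treads fit.
Risers = treads + 1 = 23.
Maximum height = 23 × 189 = 4347 mm.

4347 mm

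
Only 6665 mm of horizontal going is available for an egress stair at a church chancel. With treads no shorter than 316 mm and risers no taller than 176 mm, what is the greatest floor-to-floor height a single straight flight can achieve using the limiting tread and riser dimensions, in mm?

Treads that fit: ⌊6665 / 316⌋ = 21.
Risers = treads + 1 = 22.
Maximum height = 22 × 176 = 3872 mm.

3872 mm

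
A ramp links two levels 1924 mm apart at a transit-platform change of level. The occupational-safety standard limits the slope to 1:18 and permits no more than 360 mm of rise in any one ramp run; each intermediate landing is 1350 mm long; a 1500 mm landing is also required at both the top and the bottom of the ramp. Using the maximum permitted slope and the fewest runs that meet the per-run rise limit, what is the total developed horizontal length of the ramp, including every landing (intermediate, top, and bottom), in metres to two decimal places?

At most 360 each: 1924/360 = 5.34, giving 6 ramp runs. That means 5 intermediate landings.
Horizontal run for 1924 mm of rise at 1:18 is 1924 × 18 = 34632 mm.
5 intermediate landings contribute 5 × 1350 = 6750 mm.
Top and bottom landings: 2 × 1500 = 3000 mm.
Total = 34632 + 6750 + 3000 = 44382 mm.
= 44.38 m.

44.38 m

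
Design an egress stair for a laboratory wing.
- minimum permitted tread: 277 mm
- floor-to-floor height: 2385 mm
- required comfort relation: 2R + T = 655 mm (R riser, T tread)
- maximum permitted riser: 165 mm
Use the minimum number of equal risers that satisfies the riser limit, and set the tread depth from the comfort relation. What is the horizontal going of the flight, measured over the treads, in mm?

At most 165 each: 2385/165 = 14.45, giving 15 risers.
Riser R = 2385 / 15 = 159 mm, within the 165 mm limit.
From 2R + T = 655: T = 655 − 318 = 337 mm.
Going = (15 − 1) × 337 = 4718 mm.

4718 mm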